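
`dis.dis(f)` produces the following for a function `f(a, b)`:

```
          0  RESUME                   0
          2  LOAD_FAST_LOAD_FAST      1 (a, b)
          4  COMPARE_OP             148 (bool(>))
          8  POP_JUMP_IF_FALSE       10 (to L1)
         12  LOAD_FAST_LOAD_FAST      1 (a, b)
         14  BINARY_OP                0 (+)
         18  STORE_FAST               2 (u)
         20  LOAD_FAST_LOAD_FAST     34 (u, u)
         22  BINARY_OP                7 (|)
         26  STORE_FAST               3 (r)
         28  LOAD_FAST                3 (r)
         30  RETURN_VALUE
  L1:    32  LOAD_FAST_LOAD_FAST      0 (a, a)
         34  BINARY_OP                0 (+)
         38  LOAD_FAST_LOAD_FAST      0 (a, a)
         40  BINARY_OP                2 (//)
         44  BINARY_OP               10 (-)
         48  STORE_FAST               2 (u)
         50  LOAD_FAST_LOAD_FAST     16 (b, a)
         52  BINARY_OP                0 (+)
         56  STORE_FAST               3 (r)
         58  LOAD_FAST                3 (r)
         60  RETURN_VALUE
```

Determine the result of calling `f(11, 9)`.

LOAD_FAST_LOAD_FAST a,b → push 11,9. Stack: [11, 9]
COMPARE_OP bool(>) → 11 vs 9 = True. Stack: [True]
POP_JUMP_IF_FALSE → pop True; no jump. Stack: []
LOAD_FAST_LOAD_FAST a,b → push 11,9. Stack: [11, 9]
BINARY_OP + → 11 + 9 = 20. Stack: [20]
STORE_FAST u → u=20. Stack: []
LOAD_FAST_LOAD_FAST u,u → push 20,20. Stack: [20, 20]
BINARY_OP | → 20 | 20 = 20. Stack: [20]
STORE_FAST r → r=20. Stack: []
LOAD_FAST r → push 20. Stack: [20]
RETURN_VALUE → return 20.

20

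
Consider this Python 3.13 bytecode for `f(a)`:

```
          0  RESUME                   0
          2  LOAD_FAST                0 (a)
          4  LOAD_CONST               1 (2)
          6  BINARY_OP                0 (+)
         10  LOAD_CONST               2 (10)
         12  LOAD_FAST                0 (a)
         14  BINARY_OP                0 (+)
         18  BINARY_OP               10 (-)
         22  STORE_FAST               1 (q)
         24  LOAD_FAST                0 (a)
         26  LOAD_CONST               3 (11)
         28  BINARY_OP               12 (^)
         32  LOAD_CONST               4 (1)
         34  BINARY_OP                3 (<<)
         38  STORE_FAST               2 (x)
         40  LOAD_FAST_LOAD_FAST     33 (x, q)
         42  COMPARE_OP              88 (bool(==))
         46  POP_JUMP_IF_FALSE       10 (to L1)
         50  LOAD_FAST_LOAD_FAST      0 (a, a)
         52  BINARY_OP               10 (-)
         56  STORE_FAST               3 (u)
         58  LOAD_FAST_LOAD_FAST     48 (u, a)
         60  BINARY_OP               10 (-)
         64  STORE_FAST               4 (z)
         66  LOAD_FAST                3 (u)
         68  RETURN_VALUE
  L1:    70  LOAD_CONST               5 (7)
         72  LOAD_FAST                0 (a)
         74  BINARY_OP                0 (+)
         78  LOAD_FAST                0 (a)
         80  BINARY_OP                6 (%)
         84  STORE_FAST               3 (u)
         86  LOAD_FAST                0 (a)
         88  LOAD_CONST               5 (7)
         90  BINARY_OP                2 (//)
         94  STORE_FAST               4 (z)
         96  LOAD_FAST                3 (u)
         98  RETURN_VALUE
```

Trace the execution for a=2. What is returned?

LOAD_FAST a → push 2. Stack: [2]
LOAD_CONST → push 2. Stack: [2, 2]
BINARY_OP + → 2 + 2 = 4. Stack: [4]
LOAD_CONST → push 10. Stack: [4, 10]
LOAD_FAST a → push 2. Stack: [4, 10, 2]
BINARY_OP + → 10 + 2 = 12. Stack: [4, 12]
BINARY_OP - → 4 - 12 = -8. Stack: [-8]
STORE_FAST q → q=-8. Stack: []
LOAD_FAST a → push 2. Stack: [2]
LOAD_CONST → push 11. Stack: [2, 11]
BINARY_OP ^ → 2 ^ 11 = 9. Stack: [9]
LOAD_CONST → push 1. Stack: [9, 1]
BINARY_OP << → 9 << 1 = 18. Stack: [18]
STORE_FAST x → x=18. Stack: []
LOAD_FAST_LOAD_FAST x,q → push 18,-8. Stack: [18, -8]
COMPARE_OP bool(==) → 18 vs -8 = False. Stack: [False]
POP_JUMP_IF_FALSE → pop False; jump. Stack: []
LOAD_CONST → push 7. Stack: [7]
LOAD_FAST a → push 2. Stack: [7, 2]
BINARY_OP + → 7 + 2 = 9. Stack: [9]
LOAD_FAST a → push 2. Stack: [9, 2]
BINARY_OP % → 9 % 2 = 1. Stack: [1]
STORE_FAST u → u=1. Stack: []
LOAD_FAST a → push 2. Stack: [2]
LOAD_CONST → push 7. Stack: [2, 7]
BINARY_OP // → 2 // 7 = 0. Stack: [0]
STORE_FAST z → z=0. Stack: []
LOAD_FAST u → push 1. Stack: [1]
RETURN_VALUE → return 1.

1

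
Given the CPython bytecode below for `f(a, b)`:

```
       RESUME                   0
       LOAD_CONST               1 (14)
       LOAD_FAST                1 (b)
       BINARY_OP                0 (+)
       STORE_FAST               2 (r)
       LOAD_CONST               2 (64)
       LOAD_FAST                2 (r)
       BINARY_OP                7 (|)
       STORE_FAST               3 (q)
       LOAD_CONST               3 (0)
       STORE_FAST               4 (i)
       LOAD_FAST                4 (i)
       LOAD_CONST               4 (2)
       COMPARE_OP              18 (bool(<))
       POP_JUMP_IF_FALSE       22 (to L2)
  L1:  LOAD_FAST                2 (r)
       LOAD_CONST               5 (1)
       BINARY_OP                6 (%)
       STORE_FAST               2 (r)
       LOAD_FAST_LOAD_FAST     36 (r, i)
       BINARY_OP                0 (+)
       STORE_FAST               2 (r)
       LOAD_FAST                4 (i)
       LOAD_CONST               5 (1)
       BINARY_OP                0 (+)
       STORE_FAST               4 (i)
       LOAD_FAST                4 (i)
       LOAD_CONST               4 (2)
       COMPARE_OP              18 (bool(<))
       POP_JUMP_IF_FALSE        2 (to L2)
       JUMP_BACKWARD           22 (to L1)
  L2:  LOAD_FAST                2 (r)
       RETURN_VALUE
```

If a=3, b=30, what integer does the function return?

1

LOAD_CONST → push 14. Stack: [14]
LOAD_FAST b → push 30. Stack: [14, 30]
BINARY_OP + → 14 + 30 = 44. Stack: [44]
STORE_FAST r → r=44. Stack: []
LOAD_CONST → push 64. Stack: [64]
LOAD_FAST r → push 44. Stack: [64, 44]
BINARY_OP | → 64 | 44 = 108. Stack: [108]
STORE_FAST q → q=108. Stack: []
LOAD_CONST → push 0. Stack: [0]
STORE_FAST i → i=0. Stack: []
LOAD_FAST i → push 0. Stack: [0]
LOAD_CONST → push 2. Stack: [0, 2]
COMPARE_OP bool(<) → 0 vs 2 = True. Stack: [True]
POP_JUMP_IF_FALSE → pop True; no jump. Stack: []
LOAD_FAST r → push 44. Stack: [44]
LOAD_CONST → push 1. Stack: [44, 1]
BINARY_OP % → 44 % 1 = 0. Stack: [0]
STORE_FAST r → r=0. Stack: []
LOAD_FAST_LOAD_FAST r,i → push 0,0. Stack: [0, 0]
BINARY_OP + → 0 + 0 = 0. Stack: [0]
STORE_FAST r → r=0. Stack: []
LOAD_FAST i → push 0. Stack: [0]
LOAD_CONST → push 1. Stack: [0, 1]
BINARY_OP + → 0 + 1 = 1. Stack: [1]
STORE_FAST i → i=1. Stack: []
LOAD_FAST i → push 1. Stack: [1]
LOAD_CONST → push 2. Stack: [1, 2]
COMPARE_OP bool(<) → 1 vs 2 = True. Stack: [True]
POP_JUMP_IF_FALSE → pop True; no jump. Stack: []
LOAD_FAST r → push 0. Stack: [0]
LOAD_CONST → push 1. Stack: [0, 1]
BINARY_OP % → 0 % 1 = 0. Stack: [0]
STORE_FAST r → r=0. Stack: []
LOAD_FAST_LOAD_FAST r,i → push 0,1. Stack: [0, 1]
BINARY_OP + → 0 + 1 = 1. Stack: [1]
STORE_FAST r → r=1. Stack: []
LOAD_FAST i → push 1. Stack: [1]
LOAD_CONST → push 1. Stack: [1, 1]
BINARY_OP + → 1 + 1 = 2. Stack: [2]
STORE_FAST i → i=2. Stack: []
LOAD_FAST i → push 2. Stack: [2]
LOAD_CONST → push 2. Stack: [2, 2]
COMPARE_OP bool(<) → 2 vs 2 = False. Stack: [False]
POP_JUMP_IF_FALSE → pop False; jump. Stack: []
LOAD_FAST r → push 1. Stack: [1]
RETURN_VALUE → return 1.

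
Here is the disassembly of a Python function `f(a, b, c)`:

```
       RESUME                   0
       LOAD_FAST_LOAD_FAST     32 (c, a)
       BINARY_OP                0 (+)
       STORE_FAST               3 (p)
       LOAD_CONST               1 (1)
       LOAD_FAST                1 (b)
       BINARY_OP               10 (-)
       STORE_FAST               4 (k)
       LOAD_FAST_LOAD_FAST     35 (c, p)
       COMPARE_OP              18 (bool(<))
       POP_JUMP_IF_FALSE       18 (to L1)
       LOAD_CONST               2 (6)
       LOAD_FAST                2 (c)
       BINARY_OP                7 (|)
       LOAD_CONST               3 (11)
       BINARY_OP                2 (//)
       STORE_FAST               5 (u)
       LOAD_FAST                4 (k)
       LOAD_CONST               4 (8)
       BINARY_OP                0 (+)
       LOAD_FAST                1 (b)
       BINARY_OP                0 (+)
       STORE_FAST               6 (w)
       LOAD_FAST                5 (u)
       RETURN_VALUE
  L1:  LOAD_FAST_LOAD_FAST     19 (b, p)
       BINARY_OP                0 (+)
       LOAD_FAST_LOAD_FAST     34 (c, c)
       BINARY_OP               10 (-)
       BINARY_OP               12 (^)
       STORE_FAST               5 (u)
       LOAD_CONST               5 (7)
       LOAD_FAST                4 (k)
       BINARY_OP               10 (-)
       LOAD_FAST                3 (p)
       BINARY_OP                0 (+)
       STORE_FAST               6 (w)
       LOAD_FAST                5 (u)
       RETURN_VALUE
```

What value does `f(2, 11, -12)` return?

LOAD_FAST_LOAD_FAST c,a → push -12,2. Stack: [-12, 2]
BINARY_OP + → -12 + 2 = -10. Stack: [-10]
STORE_FAST p → p=-10. Stack: []
LOAD_CONST → push 1. Stack: [1]
LOAD_FAST b → push 11. Stack: [1, 11]
BINARY_OP - → 1 - 11 = -10. Stack: [-10]
STORE_FAST k → k=-10. Stack: []
LOAD_FAST_LOAD_FAST c,p → push -12,-10. Stack: [-12, -10]
COMPARE_OP bool(<) → -12 vs -10 = True. Stack: [True]
POP_JUMP_IF_FALSE → pop True; no jump. Stack: []
LOAD_CONST → push 6. Stack: [6]
LOAD_FAST c → push -12. Stack: [6, -12]
BINARY_OP | → 6 | -12 = -10. Stack: [-10]
LOAD_CONST → push 11. Stack: [-10, 11]
BINARY_OP // → -10 // 11 = -1. Stack: [-1]
STORE_FAST u → u=-1. Stack: []
LOAD_FAST k → push -10. Stack: [-10]
LOAD_CONST → push 8. Stack: [-10, 8]
BINARY_OP + → -10 + 8 = -2. Stack: [-2]
LOAD_FAST b → push 11. Stack: [-2, 11]
BINARY_OP + → -2 + 11 = 9. Stack: [9]
STORE_FAST w → w=9. Stack: []
LOAD_FAST u → push -1. Stack: [-1]
RETURN_VALUE → return -1.

-1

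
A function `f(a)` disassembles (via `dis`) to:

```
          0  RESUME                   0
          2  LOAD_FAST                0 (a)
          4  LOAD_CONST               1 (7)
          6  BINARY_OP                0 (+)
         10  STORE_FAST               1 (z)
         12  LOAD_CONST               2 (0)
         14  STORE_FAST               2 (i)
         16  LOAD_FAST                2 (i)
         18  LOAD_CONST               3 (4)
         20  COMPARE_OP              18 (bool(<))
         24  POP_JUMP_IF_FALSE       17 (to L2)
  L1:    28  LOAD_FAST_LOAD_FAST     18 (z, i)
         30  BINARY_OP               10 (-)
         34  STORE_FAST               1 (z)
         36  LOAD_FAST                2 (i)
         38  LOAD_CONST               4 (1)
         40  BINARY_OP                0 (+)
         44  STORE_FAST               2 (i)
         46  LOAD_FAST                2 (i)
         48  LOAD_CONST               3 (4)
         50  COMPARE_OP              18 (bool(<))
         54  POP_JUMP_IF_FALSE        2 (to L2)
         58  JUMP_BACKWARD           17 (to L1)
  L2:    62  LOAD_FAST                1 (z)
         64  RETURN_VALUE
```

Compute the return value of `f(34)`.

35

LOAD_FAST a → push 34. Stack: [34]
LOAD_CONST → push 7. Stack: [34, 7]
BINARY_OP + → 34 + 7 = 41. Stack: [41]
STORE_FAST z → z=41. Stack: []
LOAD_CONST → push 0. Stack: [0]
STORE_FAST i → i=0. Stack: []
LOAD_FAST i → push 0. Stack: [0]
LOAD_CONST → push 4. Stack: [0, 4]
COMPARE_OP bool(<) → 0 vs 4 = True. Stack: [True]
POP_JUMP_IF_FALSE → pop True; no jump. Stack: []
LOAD_FAST_LOAD_FAST z,i → push 41,0. Stack: [41, 0]
BINARY_OP - → 41 - 0 = 41. Stack: [41]
STORE_FAST z → z=41. Stack: []
LOAD_FAST i → push 0. Stack: [0]
LOAD_CONST → push 1. Stack: [0, 1]
BINARY_OP + → 0 + 1 = 1. Stack: [1]
STORE_FAST i → i=1. Stack: []
LOAD_FAST i → push 1. Stack: [1]
LOAD_CONST → push 4. Stack: [1, 4]
COMPARE_OP bool(<) → 1 vs 4 = True. Stack: [True]
POP_JUMP_IF_FALSE → pop True; no jump. Stack: []
LOAD_FAST_LOAD_FAST z,i → push 41,1. Stack: [41, 1]
BINARY_OP - → 41 - 1 = 40. Stack: [40]
STORE_FAST z → z=40. Stack: []
LOAD_FAST i → push 1. Stack: [1]
LOAD_CONST → push 1. Stack: [1, 1]
BINARY_OP + → 1 + 1 = 2. Stack: [2]
STORE_FAST i → i=2. Stack: []
LOAD_FAST i → push 2. Stack: [2]
LOAD_CONST → push 4. Stack: [2, 4]
COMPARE_OP bool(<) → 2 vs 4 = True. Stack: [True]
POP_JUMP_IF_FALSE → pop True; no jump. Stack: []
LOAD_FAST_LOAD_FAST z,i → push 40,2. Stack: [40, 2]
BINARY_OP - → 40 - 2 = 38. Stack: [38]
STORE_FAST z → z=38. Stack: []
LOAD_FAST i → push 2. Stack: [2]
LOAD_CONST → push 1. Stack: [2, 1]
BINARY_OP + → 2 + 1 = 3. Stack: [3]
STORE_FAST i → i=3. Stack: []
LOAD_FAST i → push 3. Stack: [3]
LOAD_CONST → push 4. Stack: [3, 4]
COMPARE_OP bool(<) → 3 vs 4 = True. Stack: [True]
POP_JUMP_IF_FALSE → pop True; no jump. Stack: []
LOAD_FAST_LOAD_FAST z,i → push 38,3. Stack: [38, 3]
BINARY_OP - → 38 - 3 = 35. Stack: [35]
STORE_FAST z → z=35. Stack: []
LOAD_FAST i → push 3. Stack: [3]
LOAD_CONST → push 1. Stack: [3, 1]
BINARY_OP + → 3 + 1 = 4. Stack: [4]
STORE_FAST i → i=4. Stack: []
LOAD_FAST i → push 4. Stack: [4]
LOAD_CONST → push 4. Stack: [4, 4]
COMPARE_OP bool(<) → 4 vs 4 = False. Stack: [False]
POP_JUMP_IF_FALSE → pop False; jump. Stack: []
LOAD_FAST z → push 35. Stack: [35]
RETURN_VALUE → return 35.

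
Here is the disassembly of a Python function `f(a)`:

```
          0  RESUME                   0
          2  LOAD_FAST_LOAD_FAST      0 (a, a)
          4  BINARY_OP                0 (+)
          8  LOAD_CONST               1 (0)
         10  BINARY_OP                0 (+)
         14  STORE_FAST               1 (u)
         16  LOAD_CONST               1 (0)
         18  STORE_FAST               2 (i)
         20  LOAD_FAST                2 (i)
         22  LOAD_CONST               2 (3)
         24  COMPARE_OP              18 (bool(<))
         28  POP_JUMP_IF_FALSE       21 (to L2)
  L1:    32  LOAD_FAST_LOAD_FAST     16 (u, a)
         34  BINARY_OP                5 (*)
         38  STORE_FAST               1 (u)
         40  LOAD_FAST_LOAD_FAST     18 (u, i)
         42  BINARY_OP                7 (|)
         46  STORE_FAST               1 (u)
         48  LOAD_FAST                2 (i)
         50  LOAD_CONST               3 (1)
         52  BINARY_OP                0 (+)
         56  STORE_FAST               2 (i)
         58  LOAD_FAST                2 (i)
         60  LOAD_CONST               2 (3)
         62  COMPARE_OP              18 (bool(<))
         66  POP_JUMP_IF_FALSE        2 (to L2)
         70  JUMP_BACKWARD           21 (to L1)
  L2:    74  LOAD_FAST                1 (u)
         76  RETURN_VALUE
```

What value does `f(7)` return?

LOAD_FAST_LOAD_FAST a,a → push 7,7. Stack: [7, 7]
BINARY_OP + → 7 + 7 = 14. Stack: [14]
LOAD_CONST → push 0. Stack: [14, 0]
BINARY_OP + → 14 + 0 = 14. Stack: [14]
STORE_FAST u → u=14. Stack: []
LOAD_CONST → push 0. Stack: [0]
STORE_FAST i → i=0. Stack: []
LOAD_FAST i → push 0. Stack: [0]
LOAD_CONST → push 3. Stack: [0, 3]
COMPARE_OP bool(<) → 0 vs 3 = True. Stack: [True]
POP_JUMP_IF_FALSE → pop True; no jump. Stack: []
LOAD_FAST_LOAD_FAST u,a → push 14,7. Stack: [14, 7]
BINARY_OP * → 14 * 7 = 98. Stack: [98]
STORE_FAST u → u=98. Stack: []
LOAD_FAST_LOAD_FAST u,i → push 98,0. Stack: [98, 0]
BINARY_OP | → 98 | 0 = 98. Stack: [98]
STORE_FAST u → u=98. Stack: []
LOAD_FAST i → push 0. Stack: [0]
LOAD_CONST → push 1. Stack: [0, 1]
BINARY_OP + → 0 + 1 = 1. Stack: [1]
STORE_FAST i → i=1. Stack: []
LOAD_FAST i → push 1. Stack: [1]
LOAD_CONST → push 3. Stack: [1, 3]
COMPARE_OP bool(<) → 1 vs 3 = True. Stack: [True]
POP_JUMP_IF_FALSE → pop True; no jump. Stack: []
LOAD_FAST_LOAD_FAST u,a → push 98,7. Stack: [98, 7]
BINARY_OP * → 98 * 7 = 686. Stack: [686]
STORE_FAST u → u=686. Stack: []
LOAD_FAST_LOAD_FAST u,i → push 686,1. Stack: [686, 1]
BINARY_OP | → 686 | 1 = 687. Stack: [687]
STORE_FAST u → u=687. Stack: []
LOAD_FAST i → push 1. Stack: [1]
LOAD_CONST → push 1. Stack: [1, 1]
BINARY_OP + → 1 + 1 = 2. Stack: [2]
STORE_FAST i → i=2. Stack: []
LOAD_FAST i → push 2. Stack: [2]
LOAD_CONST → push 3. Stack: [2, 3]
COMPARE_OP bool(<) → 2 vs 3 = True. Stack: [True]
POP_JUMP_IF_FALSE → pop True; no jump. Stack: []
LOAD_FAST_LOAD_FAST u,a → push 687,7. Stack: [687, 7]
BINARY_OP * → 687 * 7 = 4809. Stack: [4809]
STORE_FAST u → u=4809. Stack: []
LOAD_FAST_LOAD_FAST u,i → push 4809,2. Stack: [4809, 2]
BINARY_OP | → 4809 | 2 = 4811. Stack: [4811]
STORE_FAST u → u=4811. Stack: []
LOAD_FAST i → push 2. Stack: [2]
LOAD_CONST → push 1. Stack: [2, 1]
BINARY_OP + → 2 + 1 = 3. Stack: [3]
STORE_FAST i → i=3. Stack: []
LOAD_FAST i → push 3. Stack: [3]
LOAD_CONST → push 3. Stack: [3, 3]
COMPARE_OP bool(<) → 3 vs 3 = False. Stack: [False]
POP_JUMP_IF_FALSE → pop False; jump. Stack: []
LOAD_FAST u → push 4811. Stack: [4811]
RETURN_VALUE → return 4811.

4811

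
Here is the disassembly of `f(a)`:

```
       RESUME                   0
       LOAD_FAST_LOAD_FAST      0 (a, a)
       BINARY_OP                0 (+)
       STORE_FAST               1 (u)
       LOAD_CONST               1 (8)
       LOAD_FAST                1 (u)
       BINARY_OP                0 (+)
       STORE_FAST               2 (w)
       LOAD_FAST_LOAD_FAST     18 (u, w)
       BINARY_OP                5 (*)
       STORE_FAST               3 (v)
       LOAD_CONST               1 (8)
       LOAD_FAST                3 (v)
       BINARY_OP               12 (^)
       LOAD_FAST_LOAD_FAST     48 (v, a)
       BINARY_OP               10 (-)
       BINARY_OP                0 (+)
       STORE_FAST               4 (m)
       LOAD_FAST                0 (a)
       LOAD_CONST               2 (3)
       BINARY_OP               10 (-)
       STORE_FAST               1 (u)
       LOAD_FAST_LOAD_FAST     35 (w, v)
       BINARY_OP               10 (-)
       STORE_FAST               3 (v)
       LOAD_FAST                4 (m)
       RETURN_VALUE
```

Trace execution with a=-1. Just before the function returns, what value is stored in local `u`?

LOAD_FAST_LOAD_FAST a,a → push -1,-1. Stack: [-1, -1]
BINARY_OP + → -1 + -1 = -2. Stack: [-2]
STORE_FAST u → u=-2. Stack: []
LOAD_CONST → push 8. Stack: [8]
LOAD_FAST u → push -2. Stack: [8, -2]
BINARY_OP + → 8 + -2 = 6. Stack: [6]
STORE_FAST w → w=6. Stack: []
LOAD_FAST_LOAD_FAST u,w → push -2,6. Stack: [-2, 6]
BINARY_OP * → -2 * 6 = -12. Stack: [-12]
STORE_FAST v → v=-12. Stack: []
LOAD_CONST → push 8. Stack: [8]
LOAD_FAST v → push -12. Stack: [8, -12]
BINARY_OP ^ → 8 ^ -12 = -4. Stack: [-4]
LOAD_FAST_LOAD_FAST v,a → push -12,-1. Stack: [-4, -12, -1]
BINARY_OP - → -12 - -1 = -11. Stack: [-4, -11]
BINARY_OP + → -4 + -11 = -15. Stack: [-15]
STORE_FAST m → m=-15. Stack: []
LOAD_FAST a → push -1. Stack: [-1]
LOAD_CONST → push 3. Stack: [-1, 3]
BINARY_OP - → -1 - 3 = -4. Stack: [-4]
STORE_FAST u → u=-4. Stack: []
LOAD_FAST_LOAD_FAST w,v → push 6,-12. Stack: [6, -12]
BINARY_OP - → 6 - -12 = 18. Stack: [18]
STORE_FAST v → v=18. Stack: []
LOAD_FAST m → push -15. Stack: [-15]
RETURN_VALUE → return -15.

-4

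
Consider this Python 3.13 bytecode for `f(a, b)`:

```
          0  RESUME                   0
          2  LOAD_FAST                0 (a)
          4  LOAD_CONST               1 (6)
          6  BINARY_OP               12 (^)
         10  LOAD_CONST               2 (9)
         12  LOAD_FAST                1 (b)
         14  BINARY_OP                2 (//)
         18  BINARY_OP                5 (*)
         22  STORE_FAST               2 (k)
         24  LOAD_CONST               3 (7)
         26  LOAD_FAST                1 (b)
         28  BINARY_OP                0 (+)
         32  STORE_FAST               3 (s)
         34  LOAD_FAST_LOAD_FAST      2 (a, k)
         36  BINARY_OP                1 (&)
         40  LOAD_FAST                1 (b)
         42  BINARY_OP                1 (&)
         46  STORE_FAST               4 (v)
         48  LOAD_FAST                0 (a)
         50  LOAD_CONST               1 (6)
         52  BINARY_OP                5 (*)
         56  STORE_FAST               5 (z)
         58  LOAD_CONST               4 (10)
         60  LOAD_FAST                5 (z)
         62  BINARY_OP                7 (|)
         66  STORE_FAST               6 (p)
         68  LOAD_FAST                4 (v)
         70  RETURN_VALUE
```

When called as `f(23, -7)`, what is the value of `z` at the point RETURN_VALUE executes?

LOAD_FAST a → push 23. Stack: [23]
LOAD_CONST → push 6. Stack: [23, 6]
BINARY_OP ^ → 23 ^ 6 = 17. Stack: [17]
LOAD_CONST → push 9. Stack: [17, 9]
LOAD_FAST b → push -7. Stack: [17, 9, -7]
BINARY_OP // → 9 // -7 = -2. Stack: [17, -2]
BINARY_OP * → 17 * -2 = -34. Stack: [-34]
STORE_FAST k → k=-34. Stack: []
LOAD_CONST → push 7. Stack: [7]
LOAD_FAST b → push -7. Stack: [7, -7]
BINARY_OP + → 7 + -7 = 0. Stack: [0]
STORE_FAST s → s=0. Stack: []
LOAD_FAST_LOAD_FAST a,k → push 23,-34. Stack: [23, -34]
BINARY_OP & → 23 & -34 = 22. Stack: [22]
LOAD_FAST b → push -7. Stack: [22, -7]
BINARY_OP & → 22 & -7 = 16. Stack: [16]
STORE_FAST v → v=16. Stack: []
LOAD_FAST a → push 23. Stack: [23]
LOAD_CONST → push 6. Stack: [23, 6]
BINARY_OP * → 23 * 6 = 138. Stack: [138]
STORE_FAST z → z=138. Stack: []
LOAD_CONST → push 10. Stack: [10]
LOAD_FAST z → push 138. Stack: [10, 138]
BINARY_OP | → 10 | 138 = 138. Stack: [138]
STORE_FAST p → p=138. Stack: []
LOAD_FAST v → push 16. Stack: [16]
RETURN_VALUE → return 16.

138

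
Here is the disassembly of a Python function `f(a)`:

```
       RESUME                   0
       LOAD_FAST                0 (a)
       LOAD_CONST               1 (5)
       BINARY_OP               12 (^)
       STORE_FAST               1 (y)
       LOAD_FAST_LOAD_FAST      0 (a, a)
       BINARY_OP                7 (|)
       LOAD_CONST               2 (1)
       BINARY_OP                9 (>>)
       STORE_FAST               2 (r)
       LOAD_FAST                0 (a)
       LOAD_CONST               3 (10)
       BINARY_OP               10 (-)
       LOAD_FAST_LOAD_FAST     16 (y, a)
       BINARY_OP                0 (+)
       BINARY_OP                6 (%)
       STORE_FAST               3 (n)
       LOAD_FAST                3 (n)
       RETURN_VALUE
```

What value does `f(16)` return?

6

LOAD_FAST a → push 16. Stack: [16]
LOAD_CONST → push 5. Stack: [16, 5]
BINARY_OP ^ → 16 ^ 5 = 21. Stack: [21]
STORE_FAST y → y=21. Stack: []
LOAD_FAST_LOAD_FAST a,a → push 16,16. Stack: [16, 16]
BINARY_OP | → 16 | 16 = 16. Stack: [16]
LOAD_CONST → push 1. Stack: [16, 1]
BINARY_OP >> → 16 >> 1 = 8. Stack: [8]
STORE_FAST r → r=8. Stack: []
LOAD_FAST a → push 16. Stack: [16]
LOAD_CONST → push 10. Stack: [16, 10]
BINARY_OP - → 16 - 10 = 6. Stack: [6]
LOAD_FAST_LOAD_FAST y,a → push 21,16. Stack: [6, 21, 16]
BINARY_OP + → 21 + 16 = 37. Stack: [6, 37]
BINARY_OP % → 6 % 37 = 6. Stack: [6]
STORE_FAST n → n=6. Stack: []
LOAD_FAST n → push 6. Stack: [6]
RETURN_VALUE → return 6.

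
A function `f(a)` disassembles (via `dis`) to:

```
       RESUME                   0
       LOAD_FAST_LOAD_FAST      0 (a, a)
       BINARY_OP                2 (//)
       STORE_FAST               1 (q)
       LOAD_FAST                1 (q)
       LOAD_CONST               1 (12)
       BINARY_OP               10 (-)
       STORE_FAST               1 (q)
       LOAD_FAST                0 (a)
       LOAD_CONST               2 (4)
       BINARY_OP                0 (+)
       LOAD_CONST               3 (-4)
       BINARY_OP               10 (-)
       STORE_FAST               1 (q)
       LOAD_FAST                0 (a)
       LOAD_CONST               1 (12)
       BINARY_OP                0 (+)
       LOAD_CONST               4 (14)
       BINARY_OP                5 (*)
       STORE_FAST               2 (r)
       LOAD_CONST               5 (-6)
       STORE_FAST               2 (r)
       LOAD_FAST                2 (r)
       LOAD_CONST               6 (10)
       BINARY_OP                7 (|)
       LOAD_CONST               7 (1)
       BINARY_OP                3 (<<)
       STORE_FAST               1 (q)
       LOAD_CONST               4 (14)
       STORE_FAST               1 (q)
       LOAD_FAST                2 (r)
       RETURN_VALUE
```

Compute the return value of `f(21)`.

-6

LOAD_FAST_LOAD_FAST a,a → push 21,21. Stack: [21, 21]
BINARY_OP // → 21 // 21 = 1. Stack: [1]
STORE_FAST q → q=1. Stack: []
LOAD_FAST q → push 1. Stack: [1]
LOAD_CONST → push 12. Stack: [1, 12]
BINARY_OP - → 1 - 12 = -11. Stack: [-11]
STORE_FAST q → q=-11. Stack: []
LOAD_FAST a → push 21. Stack: [21]
LOAD_CONST → push 4. Stack: [21, 4]
BINARY_OP + → 21 + 4 = 25. Stack: [25]
LOAD_CONST → push -4. Stack: [25, -4]
BINARY_OP - → 25 - -4 = 29. Stack: [29]
STORE_FAST q → q=29. Stack: []
LOAD_FAST a → push 21. Stack: [21]
LOAD_CONST → push 12. Stack: [21, 12]
BINARY_OP + → 21 + 12 = 33. Stack: [33]
LOAD_CONST → push 14. Stack: [33, 14]
BINARY_OP * → 33 * 14 = 462. Stack: [462]
STORE_FAST r → r=462. Stack: []
LOAD_CONST → push -6. Stack: [-6]
STORE_FAST r → r=-6. Stack: []
LOAD_FAST r → push -6. Stack: [-6]
LOAD_CONST → push 10. Stack: [-6, 10]
BINARY_OP | → -6 | 10 = -6. Stack: [-6]
LOAD_CONST → push 1. Stack: [-6, 1]
BINARY_OP << → -6 << 1 = -12. Stack: [-12]
STORE_FAST q → q=-12. Stack: []
LOAD_CONST → push 14. Stack: [14]
STORE_FAST q → q=14. Stack: []
LOAD_FAST r → push -6. Stack: [-6]
RETURN_VALUE → return -6.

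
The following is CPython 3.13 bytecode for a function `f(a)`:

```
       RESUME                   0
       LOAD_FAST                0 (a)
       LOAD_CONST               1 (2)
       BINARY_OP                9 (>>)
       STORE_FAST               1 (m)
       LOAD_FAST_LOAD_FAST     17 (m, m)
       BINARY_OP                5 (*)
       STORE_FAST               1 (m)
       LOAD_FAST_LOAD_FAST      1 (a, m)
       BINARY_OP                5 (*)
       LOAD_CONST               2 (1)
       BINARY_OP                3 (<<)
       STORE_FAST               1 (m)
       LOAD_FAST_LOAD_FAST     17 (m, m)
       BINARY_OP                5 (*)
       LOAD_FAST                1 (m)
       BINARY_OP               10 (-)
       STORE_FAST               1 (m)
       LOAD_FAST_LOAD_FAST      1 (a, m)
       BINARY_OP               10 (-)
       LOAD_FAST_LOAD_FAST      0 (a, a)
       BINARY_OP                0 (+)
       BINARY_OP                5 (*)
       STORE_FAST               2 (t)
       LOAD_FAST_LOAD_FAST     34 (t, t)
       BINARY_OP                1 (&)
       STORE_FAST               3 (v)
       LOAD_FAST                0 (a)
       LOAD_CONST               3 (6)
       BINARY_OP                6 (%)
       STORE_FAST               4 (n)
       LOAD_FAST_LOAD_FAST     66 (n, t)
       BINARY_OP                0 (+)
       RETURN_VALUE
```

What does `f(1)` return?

3

LOAD_FAST a → push 1. Stack: [1]
LOAD_CONST → push 2. Stack: [1, 2]
BINARY_OP >> → 1 >> 2 = 0. Stack: [0]
STORE_FAST m → m=0. Stack: []
LOAD_FAST_LOAD_FAST m,m → push 0,0. Stack: [0, 0]
BINARY_OP * → 0 * 0 = 0. Stack: [0]
STORE_FAST m → m=0. Stack: []
LOAD_FAST_LOAD_FAST a,m → push 1,0. Stack: [1, 0]
BINARY_OP * → 1 * 0 = 0. Stack: [0]
LOAD_CONST → push 1. Stack: [0, 1]
BINARY_OP << → 0 << 1 = 0. Stack: [0]
STORE_FAST m → m=0. Stack: []
LOAD_FAST_LOAD_FAST m,m → push 0,0. Stack: [0, 0]
BINARY_OP * → 0 * 0 = 0. Stack: [0]
LOAD_FAST m → push 0. Stack: [0, 0]
BINARY_OP - → 0 - 0 = 0. Stack: [0]
STORE_FAST m → m=0. Stack: []
LOAD_FAST_LOAD_FAST a,m → push 1,0. Stack: [1, 0]
BINARY_OP - → 1 - 0 = 1. Stack: [1]
LOAD_FAST_LOAD_FAST a,a → push 1,1. Stack: [1, 1, 1]
BINARY_OP + → 1 + 1 = 2. Stack: [1, 2]
BINARY_OP * → 1 * 2 = 2. Stack: [2]
STORE_FAST t → t=2. Stack: []
LOAD_FAST_LOAD_FAST t,t → push 2,2. Stack: [2, 2]
BINARY_OP & → 2 & 2 = 2. Stack: [2]
STORE_FAST v → v=2. Stack: []
LOAD_FAST a → push 1. Stack: [1]
LOAD_CONST → push 6. Stack: [1, 6]
BINARY_OP % → 1 % 6 = 1. Stack: [1]
STORE_FAST n → n=1. Stack: []
LOAD_FAST_LOAD_FAST n,t → push 1,2. Stack: [1, 2]
BINARY_OP + → 1 + 2 = 3. Stack: [3]
RETURN_VALUE → return 3.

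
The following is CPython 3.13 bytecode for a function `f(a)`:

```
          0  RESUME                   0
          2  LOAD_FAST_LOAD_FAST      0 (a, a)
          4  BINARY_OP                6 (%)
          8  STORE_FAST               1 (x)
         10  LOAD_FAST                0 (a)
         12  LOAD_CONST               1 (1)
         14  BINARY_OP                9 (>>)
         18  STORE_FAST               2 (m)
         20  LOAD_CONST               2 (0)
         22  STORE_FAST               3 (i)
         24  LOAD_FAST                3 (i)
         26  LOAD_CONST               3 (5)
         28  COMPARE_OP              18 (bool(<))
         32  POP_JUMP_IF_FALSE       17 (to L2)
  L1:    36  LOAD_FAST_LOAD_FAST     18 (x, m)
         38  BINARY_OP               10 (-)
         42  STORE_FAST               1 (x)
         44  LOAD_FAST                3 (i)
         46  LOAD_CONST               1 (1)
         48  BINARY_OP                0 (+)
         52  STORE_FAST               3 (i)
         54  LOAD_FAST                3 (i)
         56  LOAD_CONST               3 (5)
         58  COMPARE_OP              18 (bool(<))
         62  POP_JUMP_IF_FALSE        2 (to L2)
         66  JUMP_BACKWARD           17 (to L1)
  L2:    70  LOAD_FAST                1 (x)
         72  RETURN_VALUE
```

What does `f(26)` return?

LOAD_FAST_LOAD_FAST a,a → push 26,26
BINARY_OP % → 26 % 26 = 0
STORE_FAST x → x=0
LOAD_FAST a → push 26
LOAD_CONST → push 1
BINARY_OP >> → 26 >> 1 = 13
STORE_FAST m → m=13
LOAD_CONST → push 0
STORE_FAST i → i=0
LOAD_FAST i → push 0
LOAD_CONST → push 5
COMPARE_OP bool(<) → 0 vs 5 = True
POP_JUMP_IF_FALSE → pop True; no jump
LOAD_FAST_LOAD_FAST x,m → push 0,13
BINARY_OP - → 0 - 13 = -13
STORE_FAST x → x=-13
LOAD_FAST i → push 0
LOAD_CONST → push 1
BINARY_OP + → 0 + 1 = 1
STORE_FAST i → i=1
LOAD_FAST i → push 1
LOAD_CONST → push 5
COMPARE_OP bool(<) → 1 vs 5 = True
POP_JUMP_IF_FALSE → pop True; no jump
LOAD_FAST_LOAD_FAST x,m → push -13,13
BINARY_OP - → -13 - 13 = -26
STORE_FAST x → x=-26
LOAD_FAST i → push 1
LOAD_CONST → push 1
BINARY_OP + → 1 + 1 = 2
STORE_FAST i → i=2
LOAD_FAST i → push 2
LOAD_CONST → push 5
COMPARE_OP bool(<) → 2 vs 5 = True
POP_JUMP_IF_FALSE → pop True; no jump
LOAD_FAST_LOAD_FAST x,m → push -26,13
BINARY_OP - → -26 - 13 = -39
STORE_FAST x → x=-39
LOAD_FAST i → push 2
LOAD_CONST → push 1
BINARY_OP + → 2 + 1 = 3
STORE_FAST i → i=3
LOAD_FAST i → push 3
LOAD_CONST → push 5
COMPARE_OP bool(<) → 3 vs 5 = True
POP_JUMP_IF_FALSE → pop True; no jump
LOAD_FAST_LOAD_FAST x,m → push -39,13
BINARY_OP - → -39 - 13 = -52
STORE_FAST x → x=-52
LOAD_FAST i → push 3
LOAD_CONST → push 1
BINARY_OP + → 3 + 1 = 4
STORE_FAST i → i=4
LOAD_FAST i → push 4
LOAD_CONST → push 5
COMPARE_OP bool(<) → 4 vs 5 = True
POP_JUMP_IF_FALSE → pop True; no jump
LOAD_FAST_LOAD_FAST x,m → push -52,13
BINARY_OP - → -52 - 13 = -65
STORE_FAST x → x=-65
LOAD_FAST i → push 4
LOAD_CONST → push 1
BINARY_OP + → 4 + 1 = 5
STORE_FAST i → i=5
LOAD_FAST i → push 5
LOAD_CONST → push 5
COMPARE_OP bool(<) → 5 vs 5 = False
POP_JUMP_IF_FALSE → pop False; jump
LOAD_FAST x → push -65
RETURN_VALUE → return -65.

-65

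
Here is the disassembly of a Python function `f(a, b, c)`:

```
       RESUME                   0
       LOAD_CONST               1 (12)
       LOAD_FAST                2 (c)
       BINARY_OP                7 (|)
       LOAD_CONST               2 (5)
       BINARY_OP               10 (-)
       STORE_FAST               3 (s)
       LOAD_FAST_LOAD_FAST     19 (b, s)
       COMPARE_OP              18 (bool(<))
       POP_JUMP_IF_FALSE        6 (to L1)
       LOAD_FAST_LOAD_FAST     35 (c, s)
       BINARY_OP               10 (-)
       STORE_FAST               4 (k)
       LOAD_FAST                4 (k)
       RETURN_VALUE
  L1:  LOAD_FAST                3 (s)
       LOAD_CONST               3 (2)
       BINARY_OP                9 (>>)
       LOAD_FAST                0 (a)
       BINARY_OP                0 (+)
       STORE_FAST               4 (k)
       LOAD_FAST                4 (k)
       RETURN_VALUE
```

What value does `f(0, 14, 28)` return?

LOAD_CONST → push 12. Stack: [12]
LOAD_FAST c → push 28. Stack: [12, 28]
BINARY_OP | → 12 | 28 = 28. Stack: [28]
LOAD_CONST → push 5. Stack: [28, 5]
BINARY_OP - → 28 - 5 = 23. Stack: [23]
STORE_FAST s → s=23. Stack: []
LOAD_FAST_LOAD_FAST b,s → push 14,23. Stack: [14, 23]
COMPARE_OP bool(<) → 14 vs 23 = True. Stack: [True]
POP_JUMP_IF_FALSE → pop True; no jump. Stack: []
LOAD_FAST_LOAD_FAST c,s → push 28,23. Stack: [28, 23]
BINARY_OP - → 28 - 23 = 5. Stack: [5]
STORE_FAST k → k=5. Stack: []
LOAD_FAST k → push 5. Stack: [5]
RETURN_VALUE → return 5.

5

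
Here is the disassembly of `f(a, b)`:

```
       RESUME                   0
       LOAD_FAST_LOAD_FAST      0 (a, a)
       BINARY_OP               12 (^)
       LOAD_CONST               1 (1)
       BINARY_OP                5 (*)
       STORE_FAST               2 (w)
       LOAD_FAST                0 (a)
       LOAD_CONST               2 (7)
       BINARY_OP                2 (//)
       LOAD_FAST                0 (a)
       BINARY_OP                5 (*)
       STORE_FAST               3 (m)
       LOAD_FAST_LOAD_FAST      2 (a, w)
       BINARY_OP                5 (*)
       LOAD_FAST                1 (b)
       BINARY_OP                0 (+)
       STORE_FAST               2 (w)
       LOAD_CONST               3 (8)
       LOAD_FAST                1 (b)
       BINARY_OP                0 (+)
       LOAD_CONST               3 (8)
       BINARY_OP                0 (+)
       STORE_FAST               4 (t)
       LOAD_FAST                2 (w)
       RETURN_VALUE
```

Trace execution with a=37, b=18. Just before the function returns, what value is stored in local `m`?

LOAD_FAST_LOAD_FAST a,a → push 37,37. Stack: [37, 37]
BINARY_OP ^ → 37 ^ 37 = 0. Stack: [0]
LOAD_CONST → push 1. Stack: [0, 1]
BINARY_OP * → 0 * 1 = 0. Stack: [0]
STORE_FAST w → w=0. Stack: []
LOAD_FAST a → push 37. Stack: [37]
LOAD_CONST → push 7. Stack: [37, 7]
BINARY_OP // → 37 // 7 = 5. Stack: [5]
LOAD_FAST a → push 37. Stack: [5, 37]
BINARY_OP * → 5 * 37 = 185. Stack: [185]
STORE_FAST m → m=185. Stack: []
LOAD_FAST_LOAD_FAST a,w → push 37,0. Stack: [37, 0]
BINARY_OP * → 37 * 0 = 0. Stack: [0]
LOAD_FAST b → push 18. Stack: [0, 18]
BINARY_OP + → 0 + 18 = 18. Stack: [18]
STORE_FAST w → w=18. Stack: []
LOAD_CONST → push 8. Stack: [8]
LOAD_FAST b → push 18. Stack: [8, 18]
BINARY_OP + → 8 + 18 = 26. Stack: [26]
LOAD_CONST → push 8. Stack: [26, 8]
BINARY_OP + → 26 + 8 = 34. Stack: [34]
STORE_FAST t → t=34. Stack: []
LOAD_FAST w → push 18. Stack: [18]
RETURN_VALUE → return 18.

185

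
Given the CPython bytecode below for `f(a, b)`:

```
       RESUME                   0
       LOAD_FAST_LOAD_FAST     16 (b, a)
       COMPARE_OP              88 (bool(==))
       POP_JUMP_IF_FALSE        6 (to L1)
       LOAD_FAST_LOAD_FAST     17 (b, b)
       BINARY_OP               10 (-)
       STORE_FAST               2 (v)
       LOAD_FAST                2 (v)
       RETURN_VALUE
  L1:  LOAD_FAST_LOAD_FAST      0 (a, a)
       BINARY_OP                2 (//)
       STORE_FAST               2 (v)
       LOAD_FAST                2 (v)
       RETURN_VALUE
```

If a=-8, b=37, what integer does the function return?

1

LOAD_FAST_LOAD_FAST b,a → push 37,-8. Stack: [37, -8]
COMPARE_OP bool(==) → 37 vs -8 = False. Stack: [False]
POP_JUMP_IF_FALSE → pop False; jump. Stack: []
LOAD_FAST_LOAD_FAST a,a → push -8,-8. Stack: [-8, -8]
BINARY_OP // → -8 // -8 = 1. Stack: [1]
STORE_FAST v → v=1. Stack: []
LOAD_FAST v → push 1. Stack: [1]
RETURN_VALUE → return 1.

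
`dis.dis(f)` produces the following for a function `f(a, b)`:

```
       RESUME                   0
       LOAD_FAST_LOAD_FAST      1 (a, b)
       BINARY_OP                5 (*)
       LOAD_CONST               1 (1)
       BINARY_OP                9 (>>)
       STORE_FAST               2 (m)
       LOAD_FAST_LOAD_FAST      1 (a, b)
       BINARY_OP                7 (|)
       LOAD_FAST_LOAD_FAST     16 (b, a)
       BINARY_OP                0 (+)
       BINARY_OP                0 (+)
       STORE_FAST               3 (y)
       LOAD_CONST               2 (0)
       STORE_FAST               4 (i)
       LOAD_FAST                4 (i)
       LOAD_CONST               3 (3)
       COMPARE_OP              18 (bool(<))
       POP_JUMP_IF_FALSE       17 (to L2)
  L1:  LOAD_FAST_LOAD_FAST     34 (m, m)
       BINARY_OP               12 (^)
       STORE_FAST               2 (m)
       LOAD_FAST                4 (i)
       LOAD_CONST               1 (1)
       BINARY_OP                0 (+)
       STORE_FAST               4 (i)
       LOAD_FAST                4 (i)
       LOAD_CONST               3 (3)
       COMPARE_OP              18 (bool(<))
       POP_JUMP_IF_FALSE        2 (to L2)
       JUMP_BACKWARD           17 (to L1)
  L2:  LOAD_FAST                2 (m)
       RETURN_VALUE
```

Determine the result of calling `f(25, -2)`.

0

LOAD_FAST_LOAD_FAST a,b → push 25,-2. Stack: [25, -2]
BINARY_OP * → 25 * -2 = -50. Stack: [-50]
LOAD_CONST → push 1. Stack: [-50, 1]
BINARY_OP >> → -50 >> 1 = -25. Stack: [-25]
STORE_FAST m → m=-25. Stack: []
LOAD_FAST_LOAD_FAST a,b → push 25,-2. Stack: [25, -2]
BINARY_OP | → 25 | -2 = -1. Stack: [-1]
LOAD_FAST_LOAD_FAST b,a → push -2,25. Stack: [-1, -2, 25]
BINARY_OP + → -2 + 25 = 23. Stack: [-1, 23]
BINARY_OP + → -1 + 23 = 22. Stack: [22]
STORE_FAST y → y=22. Stack: []
LOAD_CONST → push 0. Stack: [0]
STORE_FAST i → i=0. Stack: []
LOAD_FAST i → push 0. Stack: [0]
LOAD_CONST → push 3. Stack: [0, 3]
COMPARE_OP bool(<) → 0 vs 3 = True. Stack: [True]
POP_JUMP_IF_FALSE → pop True; no jump. Stack: []
LOAD_FAST_LOAD_FAST m,m → push -25,-25. Stack: [-25, -25]
BINARY_OP ^ → -25 ^ -25 = 0. Stack: [0]
STORE_FAST m → m=0. Stack: []
LOAD_FAST i → push 0. Stack: [0]
LOAD_CONST → push 1. Stack: [0, 1]
BINARY_OP + → 0 + 1 = 1. Stack: [1]
STORE_FAST i → i=1. Stack: []
LOAD_FAST i → push 1. Stack: [1]
LOAD_CONST → push 3. Stack: [1, 3]
COMPARE_OP bool(<) → 1 vs 3 = True. Stack: [True]
POP_JUMP_IF_FALSE → pop True; no jump. Stack: []
LOAD_FAST_LOAD_FAST m,m → push 0,0. Stack: [0, 0]
BINARY_OP ^ → 0 ^ 0 = 0. Stack: [0]
STORE_FAST m → m=0. Stack: []
LOAD_FAST i → push 1. Stack: [1]
LOAD_CONST → push 1. Stack: [1, 1]
BINARY_OP + → 1 + 1 = 2. Stack: [2]
STORE_FAST i → i=2. Stack: []
LOAD_FAST i → push 2. Stack: [2]
LOAD_CONST → push 3. Stack: [2, 3]
COMPARE_OP bool(<) → 2 vs 3 = True. Stack: [True]
POP_JUMP_IF_FALSE → pop True; no jump. Stack: []
LOAD_FAST_LOAD_FAST m,m → push 0,0. Stack: [0, 0]
BINARY_OP ^ → 0 ^ 0 = 0. Stack: [0]
STORE_FAST m → m=0. Stack: []
LOAD_FAST i → push 2. Stack: [2]
LOAD_CONST → push 1. Stack: [2, 1]
BINARY_OP + → 2 + 1 = 3. Stack: [3]
STORE_FAST i → i=3. Stack: []
LOAD_FAST i → push 3. Stack: [3]
LOAD_CONST → push 3. Stack: [3, 3]
COMPARE_OP bool(<) → 3 vs 3 = False. Stack: [False]
POP_JUMP_IF_FALSE → pop False; jump. Stack: []
LOAD_FAST m → push 0. Stack: [0]
RETURN_VALUE → return 0.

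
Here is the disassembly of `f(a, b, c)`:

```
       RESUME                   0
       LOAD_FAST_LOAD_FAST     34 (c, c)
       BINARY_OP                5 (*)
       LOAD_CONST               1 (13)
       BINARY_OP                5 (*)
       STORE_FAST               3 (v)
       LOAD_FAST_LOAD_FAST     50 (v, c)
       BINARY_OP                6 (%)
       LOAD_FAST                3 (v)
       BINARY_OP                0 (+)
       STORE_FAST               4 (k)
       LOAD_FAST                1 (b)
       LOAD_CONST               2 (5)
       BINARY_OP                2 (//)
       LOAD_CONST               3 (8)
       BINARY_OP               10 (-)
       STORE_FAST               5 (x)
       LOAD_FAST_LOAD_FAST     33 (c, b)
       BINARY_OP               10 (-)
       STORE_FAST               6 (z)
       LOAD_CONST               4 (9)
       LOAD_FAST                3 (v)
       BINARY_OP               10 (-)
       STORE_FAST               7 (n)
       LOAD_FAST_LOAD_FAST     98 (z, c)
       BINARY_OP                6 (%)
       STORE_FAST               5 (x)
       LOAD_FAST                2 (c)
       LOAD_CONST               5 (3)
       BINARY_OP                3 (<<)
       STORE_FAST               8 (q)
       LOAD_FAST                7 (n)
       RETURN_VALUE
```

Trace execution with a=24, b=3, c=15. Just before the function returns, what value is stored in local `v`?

LOAD_FAST_LOAD_FAST c,c → push 15,15. Stack: [15, 15]
BINARY_OP * → 15 * 15 = 225. Stack: [225]
LOAD_CONST → push 13. Stack: [225, 13]
BINARY_OP * → 225 * 13 = 2925. Stack: [2925]
STORE_FAST v → v=2925. Stack: []
LOAD_FAST_LOAD_FAST v,c → push 2925,15. Stack: [2925, 15]
BINARY_OP % → 2925 % 15 = 0. Stack: [0]
LOAD_FAST v → push 2925. Stack: [0, 2925]
BINARY_OP + → 0 + 2925 = 2925. Stack: [2925]
STORE_FAST k → k=2925. Stack: []
LOAD_FAST b → push 3. Stack: [3]
LOAD_CONST → push 5. Stack: [3, 5]
BINARY_OP // → 3 // 5 = 0. Stack: [0]
LOAD_CONST → push 8. Stack: [0, 8]
BINARY_OP - → 0 - 8 = -8. Stack: [-8]
STORE_FAST x → x=-8. Stack: []
LOAD_FAST_LOAD_FAST c,b → push 15,3. Stack: [15, 3]
BINARY_OP - → 15 - 3 = 12. Stack: [12]
STORE_FAST z → z=12. Stack: []
LOAD_CONST → push 9. Stack: [9]
LOAD_FAST v → push 2925. Stack: [9, 2925]
BINARY_OP - → 9 - 2925 = -2916. Stack: [-2916]
STORE_FAST n → n=-2916. Stack: []
LOAD_FAST_LOAD_FAST z,c → push 12,15. Stack: [12, 15]
BINARY_OP % → 12 % 15 = 12. Stack: [12]
STORE_FAST x → x=12. Stack: []
LOAD_FAST c → push 15. Stack: [15]
LOAD_CONST → push 3. Stack: [15, 3]
BINARY_OP << → 15 << 3 = 120. Stack: [120]
STORE_FAST q → q=120. Stack: []
LOAD_FAST n → push -2916. Stack: [-2916]
RETURN_VALUE → return -2916.

2925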